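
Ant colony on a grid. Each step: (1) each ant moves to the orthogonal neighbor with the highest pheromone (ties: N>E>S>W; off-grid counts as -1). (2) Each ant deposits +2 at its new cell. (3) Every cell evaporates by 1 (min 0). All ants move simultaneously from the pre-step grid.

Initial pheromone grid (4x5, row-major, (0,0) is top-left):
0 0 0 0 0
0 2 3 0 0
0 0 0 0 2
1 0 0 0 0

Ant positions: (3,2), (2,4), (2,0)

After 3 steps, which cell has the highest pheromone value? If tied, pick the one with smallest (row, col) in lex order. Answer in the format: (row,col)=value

Step 1: ant0:(3,2)->N->(2,2) | ant1:(2,4)->N->(1,4) | ant2:(2,0)->S->(3,0)
  grid max=2 at (1,2)
Step 2: ant0:(2,2)->N->(1,2) | ant1:(1,4)->S->(2,4) | ant2:(3,0)->N->(2,0)
  grid max=3 at (1,2)
Step 3: ant0:(1,2)->N->(0,2) | ant1:(2,4)->N->(1,4) | ant2:(2,0)->S->(3,0)
  grid max=2 at (1,2)
Final grid:
  0 0 1 0 0
  0 0 2 0 1
  0 0 0 0 1
  2 0 0 0 0
Max pheromone 2 at (1,2)

Answer: (1,2)=2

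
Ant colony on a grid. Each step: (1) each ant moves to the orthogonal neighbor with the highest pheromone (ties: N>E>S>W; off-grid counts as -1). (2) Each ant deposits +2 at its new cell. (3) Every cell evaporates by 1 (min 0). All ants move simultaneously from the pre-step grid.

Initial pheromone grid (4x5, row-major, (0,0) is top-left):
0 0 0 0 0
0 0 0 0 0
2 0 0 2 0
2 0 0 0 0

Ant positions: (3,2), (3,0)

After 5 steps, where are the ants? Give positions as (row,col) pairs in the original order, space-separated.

Step 1: ant0:(3,2)->N->(2,2) | ant1:(3,0)->N->(2,0)
  grid max=3 at (2,0)
Step 2: ant0:(2,2)->E->(2,3) | ant1:(2,0)->S->(3,0)
  grid max=2 at (2,0)
Step 3: ant0:(2,3)->N->(1,3) | ant1:(3,0)->N->(2,0)
  grid max=3 at (2,0)
Step 4: ant0:(1,3)->S->(2,3) | ant1:(2,0)->S->(3,0)
  grid max=2 at (2,0)
Step 5: ant0:(2,3)->N->(1,3) | ant1:(3,0)->N->(2,0)
  grid max=3 at (2,0)

(1,3) (2,0)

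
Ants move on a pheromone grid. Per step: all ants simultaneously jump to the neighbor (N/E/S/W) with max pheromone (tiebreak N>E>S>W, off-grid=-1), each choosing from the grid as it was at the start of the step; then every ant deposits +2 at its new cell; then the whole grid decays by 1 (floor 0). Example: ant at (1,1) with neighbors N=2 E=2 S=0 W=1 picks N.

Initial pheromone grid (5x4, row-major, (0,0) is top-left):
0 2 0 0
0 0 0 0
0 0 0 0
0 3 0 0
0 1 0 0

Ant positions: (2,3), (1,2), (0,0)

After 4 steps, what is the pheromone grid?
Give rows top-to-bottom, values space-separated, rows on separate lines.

After step 1: ants at (1,3),(0,2),(0,1)
  0 3 1 0
  0 0 0 1
  0 0 0 0
  0 2 0 0
  0 0 0 0
After step 2: ants at (0,3),(0,1),(0,2)
  0 4 2 1
  0 0 0 0
  0 0 0 0
  0 1 0 0
  0 0 0 0
After step 3: ants at (0,2),(0,2),(0,1)
  0 5 5 0
  0 0 0 0
  0 0 0 0
  0 0 0 0
  0 0 0 0
After step 4: ants at (0,1),(0,1),(0,2)
  0 8 6 0
  0 0 0 0
  0 0 0 0
  0 0 0 0
  0 0 0 0

0 8 6 0
0 0 0 0
0 0 0 0
0 0 0 0
0 0 0 0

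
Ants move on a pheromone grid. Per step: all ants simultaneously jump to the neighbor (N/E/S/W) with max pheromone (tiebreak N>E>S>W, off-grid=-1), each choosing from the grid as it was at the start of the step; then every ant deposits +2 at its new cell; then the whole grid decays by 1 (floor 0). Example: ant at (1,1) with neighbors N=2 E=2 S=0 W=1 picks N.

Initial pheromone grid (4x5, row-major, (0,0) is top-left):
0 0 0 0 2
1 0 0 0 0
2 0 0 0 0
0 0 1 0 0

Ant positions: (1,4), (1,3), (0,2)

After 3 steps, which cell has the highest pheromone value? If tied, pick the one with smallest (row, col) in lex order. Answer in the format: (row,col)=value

Answer: (0,3)=7

Derivation:
Step 1: ant0:(1,4)->N->(0,4) | ant1:(1,3)->N->(0,3) | ant2:(0,2)->E->(0,3)
  grid max=3 at (0,3)
Step 2: ant0:(0,4)->W->(0,3) | ant1:(0,3)->E->(0,4) | ant2:(0,3)->E->(0,4)
  grid max=6 at (0,4)
Step 3: ant0:(0,3)->E->(0,4) | ant1:(0,4)->W->(0,3) | ant2:(0,4)->W->(0,3)
  grid max=7 at (0,3)
Final grid:
  0 0 0 7 7
  0 0 0 0 0
  0 0 0 0 0
  0 0 0 0 0
Max pheromone 7 at (0,3)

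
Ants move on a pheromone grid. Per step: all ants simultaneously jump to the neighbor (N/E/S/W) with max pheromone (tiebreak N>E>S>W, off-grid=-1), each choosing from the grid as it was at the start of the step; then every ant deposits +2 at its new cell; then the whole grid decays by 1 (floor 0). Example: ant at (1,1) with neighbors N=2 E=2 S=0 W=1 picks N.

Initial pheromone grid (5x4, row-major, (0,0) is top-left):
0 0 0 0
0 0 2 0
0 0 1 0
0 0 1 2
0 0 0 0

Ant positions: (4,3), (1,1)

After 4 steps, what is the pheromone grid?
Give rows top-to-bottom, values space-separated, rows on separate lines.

After step 1: ants at (3,3),(1,2)
  0 0 0 0
  0 0 3 0
  0 0 0 0
  0 0 0 3
  0 0 0 0
After step 2: ants at (2,3),(0,2)
  0 0 1 0
  0 0 2 0
  0 0 0 1
  0 0 0 2
  0 0 0 0
After step 3: ants at (3,3),(1,2)
  0 0 0 0
  0 0 3 0
  0 0 0 0
  0 0 0 3
  0 0 0 0
After step 4: ants at (2,3),(0,2)
  0 0 1 0
  0 0 2 0
  0 0 0 1
  0 0 0 2
  0 0 0 0

0 0 1 0
0 0 2 0
0 0 0 1
0 0 0 2
0 0 0 0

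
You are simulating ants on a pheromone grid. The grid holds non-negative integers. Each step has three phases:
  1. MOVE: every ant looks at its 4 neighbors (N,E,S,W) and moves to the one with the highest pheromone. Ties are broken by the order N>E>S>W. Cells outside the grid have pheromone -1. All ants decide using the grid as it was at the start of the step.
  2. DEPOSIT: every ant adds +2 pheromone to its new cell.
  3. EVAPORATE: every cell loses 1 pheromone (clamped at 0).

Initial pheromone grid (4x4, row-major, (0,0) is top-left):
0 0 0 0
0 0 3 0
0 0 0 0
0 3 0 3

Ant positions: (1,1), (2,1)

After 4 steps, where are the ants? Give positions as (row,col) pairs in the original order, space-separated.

Step 1: ant0:(1,1)->E->(1,2) | ant1:(2,1)->S->(3,1)
  grid max=4 at (1,2)
Step 2: ant0:(1,2)->N->(0,2) | ant1:(3,1)->N->(2,1)
  grid max=3 at (1,2)
Step 3: ant0:(0,2)->S->(1,2) | ant1:(2,1)->S->(3,1)
  grid max=4 at (1,2)
Step 4: ant0:(1,2)->N->(0,2) | ant1:(3,1)->N->(2,1)
  grid max=3 at (1,2)

(0,2) (2,1)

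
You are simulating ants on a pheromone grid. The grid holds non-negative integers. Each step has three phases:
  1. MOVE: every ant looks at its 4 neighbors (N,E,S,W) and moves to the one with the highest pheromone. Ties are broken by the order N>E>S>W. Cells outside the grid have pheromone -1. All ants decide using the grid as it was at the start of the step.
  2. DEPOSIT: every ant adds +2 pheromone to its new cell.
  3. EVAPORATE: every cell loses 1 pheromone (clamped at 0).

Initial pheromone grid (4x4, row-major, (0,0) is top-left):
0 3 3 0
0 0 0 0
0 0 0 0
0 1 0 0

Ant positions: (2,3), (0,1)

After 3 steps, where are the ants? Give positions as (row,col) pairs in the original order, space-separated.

Step 1: ant0:(2,3)->N->(1,3) | ant1:(0,1)->E->(0,2)
  grid max=4 at (0,2)
Step 2: ant0:(1,3)->N->(0,3) | ant1:(0,2)->W->(0,1)
  grid max=3 at (0,1)
Step 3: ant0:(0,3)->W->(0,2) | ant1:(0,1)->E->(0,2)
  grid max=6 at (0,2)

(0,2) (0,2)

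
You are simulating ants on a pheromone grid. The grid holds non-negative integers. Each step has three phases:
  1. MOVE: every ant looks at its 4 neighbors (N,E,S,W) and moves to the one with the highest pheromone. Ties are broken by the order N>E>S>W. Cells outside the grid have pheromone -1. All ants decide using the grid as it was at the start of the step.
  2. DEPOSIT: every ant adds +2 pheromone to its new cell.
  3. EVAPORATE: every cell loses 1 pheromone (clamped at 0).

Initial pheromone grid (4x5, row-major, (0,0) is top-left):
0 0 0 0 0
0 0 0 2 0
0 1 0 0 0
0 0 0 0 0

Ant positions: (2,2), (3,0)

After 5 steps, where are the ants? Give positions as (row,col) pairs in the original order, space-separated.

Step 1: ant0:(2,2)->W->(2,1) | ant1:(3,0)->N->(2,0)
  grid max=2 at (2,1)
Step 2: ant0:(2,1)->W->(2,0) | ant1:(2,0)->E->(2,1)
  grid max=3 at (2,1)
Step 3: ant0:(2,0)->E->(2,1) | ant1:(2,1)->W->(2,0)
  grid max=4 at (2,1)
Step 4: ant0:(2,1)->W->(2,0) | ant1:(2,0)->E->(2,1)
  grid max=5 at (2,1)
Step 5: ant0:(2,0)->E->(2,1) | ant1:(2,1)->W->(2,0)
  grid max=6 at (2,1)

(2,1) (2,0)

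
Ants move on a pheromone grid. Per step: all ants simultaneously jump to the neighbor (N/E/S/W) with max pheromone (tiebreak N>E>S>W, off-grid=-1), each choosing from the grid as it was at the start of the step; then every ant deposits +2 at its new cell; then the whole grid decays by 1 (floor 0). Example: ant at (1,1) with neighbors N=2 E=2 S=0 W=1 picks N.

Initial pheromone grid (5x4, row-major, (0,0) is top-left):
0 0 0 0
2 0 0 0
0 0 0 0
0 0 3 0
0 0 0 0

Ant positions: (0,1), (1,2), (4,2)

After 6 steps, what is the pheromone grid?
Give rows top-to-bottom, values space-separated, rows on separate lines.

After step 1: ants at (0,2),(0,2),(3,2)
  0 0 3 0
  1 0 0 0
  0 0 0 0
  0 0 4 0
  0 0 0 0
After step 2: ants at (0,3),(0,3),(2,2)
  0 0 2 3
  0 0 0 0
  0 0 1 0
  0 0 3 0
  0 0 0 0
After step 3: ants at (0,2),(0,2),(3,2)
  0 0 5 2
  0 0 0 0
  0 0 0 0
  0 0 4 0
  0 0 0 0
After step 4: ants at (0,3),(0,3),(2,2)
  0 0 4 5
  0 0 0 0
  0 0 1 0
  0 0 3 0
  0 0 0 0
After step 5: ants at (0,2),(0,2),(3,2)
  0 0 7 4
  0 0 0 0
  0 0 0 0
  0 0 4 0
  0 0 0 0
After step 6: ants at (0,3),(0,3),(2,2)
  0 0 6 7
  0 0 0 0
  0 0 1 0
  0 0 3 0
  0 0 0 0

0 0 6 7
0 0 0 0
0 0 1 0
0 0 3 0
0 0 0 0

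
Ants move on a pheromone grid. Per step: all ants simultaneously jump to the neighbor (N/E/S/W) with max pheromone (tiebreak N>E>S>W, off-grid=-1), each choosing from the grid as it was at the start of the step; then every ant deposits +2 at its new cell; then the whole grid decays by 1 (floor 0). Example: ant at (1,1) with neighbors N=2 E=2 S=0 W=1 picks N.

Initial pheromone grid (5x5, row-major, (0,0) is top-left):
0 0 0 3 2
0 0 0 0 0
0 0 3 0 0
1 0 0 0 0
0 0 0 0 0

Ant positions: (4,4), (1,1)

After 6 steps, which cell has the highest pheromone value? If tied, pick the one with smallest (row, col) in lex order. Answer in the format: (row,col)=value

Step 1: ant0:(4,4)->N->(3,4) | ant1:(1,1)->N->(0,1)
  grid max=2 at (0,3)
Step 2: ant0:(3,4)->N->(2,4) | ant1:(0,1)->E->(0,2)
  grid max=1 at (0,2)
Step 3: ant0:(2,4)->N->(1,4) | ant1:(0,2)->E->(0,3)
  grid max=2 at (0,3)
Step 4: ant0:(1,4)->N->(0,4) | ant1:(0,3)->E->(0,4)
  grid max=3 at (0,4)
Step 5: ant0:(0,4)->W->(0,3) | ant1:(0,4)->W->(0,3)
  grid max=4 at (0,3)
Step 6: ant0:(0,3)->E->(0,4) | ant1:(0,3)->E->(0,4)
  grid max=5 at (0,4)
Final grid:
  0 0 0 3 5
  0 0 0 0 0
  0 0 0 0 0
  0 0 0 0 0
  0 0 0 0 0
Max pheromone 5 at (0,4)

Answer: (0,4)=5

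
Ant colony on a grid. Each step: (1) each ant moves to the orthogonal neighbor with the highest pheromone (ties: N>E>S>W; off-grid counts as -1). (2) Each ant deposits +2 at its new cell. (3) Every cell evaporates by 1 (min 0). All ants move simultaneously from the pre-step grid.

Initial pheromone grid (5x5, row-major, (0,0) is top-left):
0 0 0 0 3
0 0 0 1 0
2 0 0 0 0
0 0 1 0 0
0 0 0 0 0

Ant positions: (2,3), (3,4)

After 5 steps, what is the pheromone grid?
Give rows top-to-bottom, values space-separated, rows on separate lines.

After step 1: ants at (1,3),(2,4)
  0 0 0 0 2
  0 0 0 2 0
  1 0 0 0 1
  0 0 0 0 0
  0 0 0 0 0
After step 2: ants at (0,3),(1,4)
  0 0 0 1 1
  0 0 0 1 1
  0 0 0 0 0
  0 0 0 0 0
  0 0 0 0 0
After step 3: ants at (0,4),(0,4)
  0 0 0 0 4
  0 0 0 0 0
  0 0 0 0 0
  0 0 0 0 0
  0 0 0 0 0
After step 4: ants at (1,4),(1,4)
  0 0 0 0 3
  0 0 0 0 3
  0 0 0 0 0
  0 0 0 0 0
  0 0 0 0 0
After step 5: ants at (0,4),(0,4)
  0 0 0 0 6
  0 0 0 0 2
  0 0 0 0 0
  0 0 0 0 0
  0 0 0 0 0

0 0 0 0 6
0 0 0 0 2
0 0 0 0 0
0 0 0 0 0
0 0 0 0 0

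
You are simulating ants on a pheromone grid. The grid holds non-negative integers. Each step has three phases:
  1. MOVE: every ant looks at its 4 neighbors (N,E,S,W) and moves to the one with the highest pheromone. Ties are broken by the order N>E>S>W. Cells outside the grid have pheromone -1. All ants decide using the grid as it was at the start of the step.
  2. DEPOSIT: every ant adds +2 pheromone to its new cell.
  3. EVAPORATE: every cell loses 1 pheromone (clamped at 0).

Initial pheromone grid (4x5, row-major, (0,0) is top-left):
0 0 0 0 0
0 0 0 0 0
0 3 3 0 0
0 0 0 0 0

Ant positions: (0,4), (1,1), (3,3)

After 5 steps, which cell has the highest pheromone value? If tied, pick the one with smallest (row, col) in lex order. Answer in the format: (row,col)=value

Answer: (2,1)=8

Derivation:
Step 1: ant0:(0,4)->S->(1,4) | ant1:(1,1)->S->(2,1) | ant2:(3,3)->N->(2,3)
  grid max=4 at (2,1)
Step 2: ant0:(1,4)->N->(0,4) | ant1:(2,1)->E->(2,2) | ant2:(2,3)->W->(2,2)
  grid max=5 at (2,2)
Step 3: ant0:(0,4)->S->(1,4) | ant1:(2,2)->W->(2,1) | ant2:(2,2)->W->(2,1)
  grid max=6 at (2,1)
Step 4: ant0:(1,4)->N->(0,4) | ant1:(2,1)->E->(2,2) | ant2:(2,1)->E->(2,2)
  grid max=7 at (2,2)
Step 5: ant0:(0,4)->S->(1,4) | ant1:(2,2)->W->(2,1) | ant2:(2,2)->W->(2,1)
  grid max=8 at (2,1)
Final grid:
  0 0 0 0 0
  0 0 0 0 1
  0 8 6 0 0
  0 0 0 0 0
Max pheromone 8 at (2,1)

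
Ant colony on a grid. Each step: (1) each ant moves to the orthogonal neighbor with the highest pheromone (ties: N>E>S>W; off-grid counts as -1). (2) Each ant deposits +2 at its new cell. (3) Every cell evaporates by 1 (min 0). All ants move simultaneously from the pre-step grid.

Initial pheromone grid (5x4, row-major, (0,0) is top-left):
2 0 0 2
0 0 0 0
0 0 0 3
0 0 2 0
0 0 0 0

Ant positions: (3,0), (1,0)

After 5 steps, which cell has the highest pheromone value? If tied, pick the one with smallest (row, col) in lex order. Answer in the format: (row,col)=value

Step 1: ant0:(3,0)->N->(2,0) | ant1:(1,0)->N->(0,0)
  grid max=3 at (0,0)
Step 2: ant0:(2,0)->N->(1,0) | ant1:(0,0)->E->(0,1)
  grid max=2 at (0,0)
Step 3: ant0:(1,0)->N->(0,0) | ant1:(0,1)->W->(0,0)
  grid max=5 at (0,0)
Step 4: ant0:(0,0)->E->(0,1) | ant1:(0,0)->E->(0,1)
  grid max=4 at (0,0)
Step 5: ant0:(0,1)->W->(0,0) | ant1:(0,1)->W->(0,0)
  grid max=7 at (0,0)
Final grid:
  7 2 0 0
  0 0 0 0
  0 0 0 0
  0 0 0 0
  0 0 0 0
Max pheromone 7 at (0,0)

Answer: (0,0)=7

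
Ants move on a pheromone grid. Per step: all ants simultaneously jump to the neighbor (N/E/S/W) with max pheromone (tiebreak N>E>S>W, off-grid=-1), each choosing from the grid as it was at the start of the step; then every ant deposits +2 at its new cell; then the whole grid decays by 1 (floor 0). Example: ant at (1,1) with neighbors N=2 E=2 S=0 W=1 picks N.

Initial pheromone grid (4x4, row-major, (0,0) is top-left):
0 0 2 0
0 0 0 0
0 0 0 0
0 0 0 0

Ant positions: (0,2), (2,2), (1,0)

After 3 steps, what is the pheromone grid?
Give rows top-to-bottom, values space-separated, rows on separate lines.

After step 1: ants at (0,3),(1,2),(0,0)
  1 0 1 1
  0 0 1 0
  0 0 0 0
  0 0 0 0
After step 2: ants at (0,2),(0,2),(0,1)
  0 1 4 0
  0 0 0 0
  0 0 0 0
  0 0 0 0
After step 3: ants at (0,1),(0,1),(0,2)
  0 4 5 0
  0 0 0 0
  0 0 0 0
  0 0 0 0

0 4 5 0
0 0 0 0
0 0 0 0
0 0 0 0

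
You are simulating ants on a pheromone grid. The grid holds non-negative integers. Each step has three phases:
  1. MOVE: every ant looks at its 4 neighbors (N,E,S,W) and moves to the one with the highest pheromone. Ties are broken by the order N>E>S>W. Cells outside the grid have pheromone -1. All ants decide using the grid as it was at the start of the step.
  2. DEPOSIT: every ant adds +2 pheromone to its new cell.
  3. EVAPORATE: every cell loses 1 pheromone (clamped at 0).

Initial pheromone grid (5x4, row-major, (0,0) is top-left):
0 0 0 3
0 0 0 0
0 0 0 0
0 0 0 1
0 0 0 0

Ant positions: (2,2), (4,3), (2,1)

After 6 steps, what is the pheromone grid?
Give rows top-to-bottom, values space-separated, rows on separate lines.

After step 1: ants at (1,2),(3,3),(1,1)
  0 0 0 2
  0 1 1 0
  0 0 0 0
  0 0 0 2
  0 0 0 0
After step 2: ants at (1,1),(2,3),(1,2)
  0 0 0 1
  0 2 2 0
  0 0 0 1
  0 0 0 1
  0 0 0 0
After step 3: ants at (1,2),(3,3),(1,1)
  0 0 0 0
  0 3 3 0
  0 0 0 0
  0 0 0 2
  0 0 0 0
After step 4: ants at (1,1),(2,3),(1,2)
  0 0 0 0
  0 4 4 0
  0 0 0 1
  0 0 0 1
  0 0 0 0
After step 5: ants at (1,2),(3,3),(1,1)
  0 0 0 0
  0 5 5 0
  0 0 0 0
  0 0 0 2
  0 0 0 0
After step 6: ants at (1,1),(2,3),(1,2)
  0 0 0 0
  0 6 6 0
  0 0 0 1
  0 0 0 1
  0 0 0 0

0 0 0 0
0 6 6 0
0 0 0 1
0 0 0 1
0 0 0 0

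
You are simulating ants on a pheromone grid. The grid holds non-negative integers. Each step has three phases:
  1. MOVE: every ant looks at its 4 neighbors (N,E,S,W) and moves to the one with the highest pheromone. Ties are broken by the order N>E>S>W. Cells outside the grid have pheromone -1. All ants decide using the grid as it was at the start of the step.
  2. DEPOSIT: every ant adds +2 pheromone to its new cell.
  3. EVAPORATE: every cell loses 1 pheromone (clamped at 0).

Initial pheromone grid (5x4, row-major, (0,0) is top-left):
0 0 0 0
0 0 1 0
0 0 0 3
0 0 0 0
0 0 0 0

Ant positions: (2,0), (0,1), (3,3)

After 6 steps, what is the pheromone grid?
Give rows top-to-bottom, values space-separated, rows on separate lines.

After step 1: ants at (1,0),(0,2),(2,3)
  0 0 1 0
  1 0 0 0
  0 0 0 4
  0 0 0 0
  0 0 0 0
After step 2: ants at (0,0),(0,3),(1,3)
  1 0 0 1
  0 0 0 1
  0 0 0 3
  0 0 0 0
  0 0 0 0
After step 3: ants at (0,1),(1,3),(2,3)
  0 1 0 0
  0 0 0 2
  0 0 0 4
  0 0 0 0
  0 0 0 0
After step 4: ants at (0,2),(2,3),(1,3)
  0 0 1 0
  0 0 0 3
  0 0 0 5
  0 0 0 0
  0 0 0 0
After step 5: ants at (0,3),(1,3),(2,3)
  0 0 0 1
  0 0 0 4
  0 0 0 6
  0 0 0 0
  0 0 0 0
After step 6: ants at (1,3),(2,3),(1,3)
  0 0 0 0
  0 0 0 7
  0 0 0 7
  0 0 0 0
  0 0 0 0

0 0 0 0
0 0 0 7
0 0 0 7
0 0 0 0
0 0 0 0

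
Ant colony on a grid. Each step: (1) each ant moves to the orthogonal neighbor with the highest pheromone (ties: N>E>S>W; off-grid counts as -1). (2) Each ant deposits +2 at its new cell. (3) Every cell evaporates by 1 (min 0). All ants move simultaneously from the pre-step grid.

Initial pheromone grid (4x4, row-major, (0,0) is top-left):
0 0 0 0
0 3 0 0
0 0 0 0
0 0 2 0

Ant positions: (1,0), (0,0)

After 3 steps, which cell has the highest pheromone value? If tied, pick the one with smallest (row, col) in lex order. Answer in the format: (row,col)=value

Answer: (1,1)=6

Derivation:
Step 1: ant0:(1,0)->E->(1,1) | ant1:(0,0)->E->(0,1)
  grid max=4 at (1,1)
Step 2: ant0:(1,1)->N->(0,1) | ant1:(0,1)->S->(1,1)
  grid max=5 at (1,1)
Step 3: ant0:(0,1)->S->(1,1) | ant1:(1,1)->N->(0,1)
  grid max=6 at (1,1)
Final grid:
  0 3 0 0
  0 6 0 0
  0 0 0 0
  0 0 0 0
Max pheromone 6 at (1,1)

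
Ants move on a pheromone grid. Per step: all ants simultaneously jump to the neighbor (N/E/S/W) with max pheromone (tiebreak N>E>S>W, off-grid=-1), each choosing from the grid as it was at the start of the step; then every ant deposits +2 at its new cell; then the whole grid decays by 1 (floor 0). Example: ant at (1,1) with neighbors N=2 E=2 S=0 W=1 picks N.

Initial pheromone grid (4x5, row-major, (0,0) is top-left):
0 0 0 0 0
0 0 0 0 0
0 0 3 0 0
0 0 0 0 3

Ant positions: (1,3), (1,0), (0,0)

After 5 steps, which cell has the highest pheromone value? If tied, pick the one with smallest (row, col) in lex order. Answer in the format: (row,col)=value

Answer: (0,0)=5

Derivation:
Step 1: ant0:(1,3)->N->(0,3) | ant1:(1,0)->N->(0,0) | ant2:(0,0)->E->(0,1)
  grid max=2 at (2,2)
Step 2: ant0:(0,3)->E->(0,4) | ant1:(0,0)->E->(0,1) | ant2:(0,1)->W->(0,0)
  grid max=2 at (0,0)
Step 3: ant0:(0,4)->S->(1,4) | ant1:(0,1)->W->(0,0) | ant2:(0,0)->E->(0,1)
  grid max=3 at (0,0)
Step 4: ant0:(1,4)->N->(0,4) | ant1:(0,0)->E->(0,1) | ant2:(0,1)->W->(0,0)
  grid max=4 at (0,0)
Step 5: ant0:(0,4)->S->(1,4) | ant1:(0,1)->W->(0,0) | ant2:(0,0)->E->(0,1)
  grid max=5 at (0,0)
Final grid:
  5 5 0 0 0
  0 0 0 0 1
  0 0 0 0 0
  0 0 0 0 0
Max pheromone 5 at (0,0)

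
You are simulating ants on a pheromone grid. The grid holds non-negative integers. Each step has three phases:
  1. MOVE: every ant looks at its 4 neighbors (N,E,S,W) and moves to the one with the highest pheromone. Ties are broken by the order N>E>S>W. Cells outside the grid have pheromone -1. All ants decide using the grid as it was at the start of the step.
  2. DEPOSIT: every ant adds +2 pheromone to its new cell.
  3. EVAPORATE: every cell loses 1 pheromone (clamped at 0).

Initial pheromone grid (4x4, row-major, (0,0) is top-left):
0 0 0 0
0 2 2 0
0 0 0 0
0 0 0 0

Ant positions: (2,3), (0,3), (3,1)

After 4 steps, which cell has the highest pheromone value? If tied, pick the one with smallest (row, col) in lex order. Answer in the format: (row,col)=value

Answer: (1,2)=8

Derivation:
Step 1: ant0:(2,3)->N->(1,3) | ant1:(0,3)->S->(1,3) | ant2:(3,1)->N->(2,1)
  grid max=3 at (1,3)
Step 2: ant0:(1,3)->W->(1,2) | ant1:(1,3)->W->(1,2) | ant2:(2,1)->N->(1,1)
  grid max=4 at (1,2)
Step 3: ant0:(1,2)->E->(1,3) | ant1:(1,2)->E->(1,3) | ant2:(1,1)->E->(1,2)
  grid max=5 at (1,2)
Step 4: ant0:(1,3)->W->(1,2) | ant1:(1,3)->W->(1,2) | ant2:(1,2)->E->(1,3)
  grid max=8 at (1,2)
Final grid:
  0 0 0 0
  0 0 8 6
  0 0 0 0
  0 0 0 0
Max pheromone 8 at (1,2)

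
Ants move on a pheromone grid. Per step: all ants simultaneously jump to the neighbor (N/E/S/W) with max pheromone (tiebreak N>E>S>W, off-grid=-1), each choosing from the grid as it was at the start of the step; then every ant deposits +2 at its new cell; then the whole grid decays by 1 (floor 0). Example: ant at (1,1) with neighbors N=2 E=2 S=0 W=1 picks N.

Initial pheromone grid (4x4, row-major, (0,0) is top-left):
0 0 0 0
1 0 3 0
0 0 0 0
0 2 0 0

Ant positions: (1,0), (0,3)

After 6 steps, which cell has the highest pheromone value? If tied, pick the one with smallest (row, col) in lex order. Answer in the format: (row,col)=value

Step 1: ant0:(1,0)->N->(0,0) | ant1:(0,3)->S->(1,3)
  grid max=2 at (1,2)
Step 2: ant0:(0,0)->E->(0,1) | ant1:(1,3)->W->(1,2)
  grid max=3 at (1,2)
Step 3: ant0:(0,1)->E->(0,2) | ant1:(1,2)->N->(0,2)
  grid max=3 at (0,2)
Step 4: ant0:(0,2)->S->(1,2) | ant1:(0,2)->S->(1,2)
  grid max=5 at (1,2)
Step 5: ant0:(1,2)->N->(0,2) | ant1:(1,2)->N->(0,2)
  grid max=5 at (0,2)
Step 6: ant0:(0,2)->S->(1,2) | ant1:(0,2)->S->(1,2)
  grid max=7 at (1,2)
Final grid:
  0 0 4 0
  0 0 7 0
  0 0 0 0
  0 0 0 0
Max pheromone 7 at (1,2)

Answer: (1,2)=7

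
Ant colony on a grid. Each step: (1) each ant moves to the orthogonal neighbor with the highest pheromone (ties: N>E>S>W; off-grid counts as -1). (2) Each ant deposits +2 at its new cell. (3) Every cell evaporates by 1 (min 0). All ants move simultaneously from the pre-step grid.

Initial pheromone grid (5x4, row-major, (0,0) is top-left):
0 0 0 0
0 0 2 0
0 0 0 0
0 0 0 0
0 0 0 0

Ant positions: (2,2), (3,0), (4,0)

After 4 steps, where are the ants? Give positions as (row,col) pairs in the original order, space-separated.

Step 1: ant0:(2,2)->N->(1,2) | ant1:(3,0)->N->(2,0) | ant2:(4,0)->N->(3,0)
  grid max=3 at (1,2)
Step 2: ant0:(1,2)->N->(0,2) | ant1:(2,0)->S->(3,0) | ant2:(3,0)->N->(2,0)
  grid max=2 at (1,2)
Step 3: ant0:(0,2)->S->(1,2) | ant1:(3,0)->N->(2,0) | ant2:(2,0)->S->(3,0)
  grid max=3 at (1,2)
Step 4: ant0:(1,2)->N->(0,2) | ant1:(2,0)->S->(3,0) | ant2:(3,0)->N->(2,0)
  grid max=4 at (2,0)

(0,2) (3,0) (2,0)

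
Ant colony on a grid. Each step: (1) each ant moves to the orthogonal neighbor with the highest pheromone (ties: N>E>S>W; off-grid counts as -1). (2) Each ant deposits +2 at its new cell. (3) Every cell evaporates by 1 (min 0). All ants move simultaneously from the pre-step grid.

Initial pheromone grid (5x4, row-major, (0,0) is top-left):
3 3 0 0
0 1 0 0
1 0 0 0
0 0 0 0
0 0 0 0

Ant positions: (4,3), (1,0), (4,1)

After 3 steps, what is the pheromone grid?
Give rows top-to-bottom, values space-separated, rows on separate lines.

After step 1: ants at (3,3),(0,0),(3,1)
  4 2 0 0
  0 0 0 0
  0 0 0 0
  0 1 0 1
  0 0 0 0
After step 2: ants at (2,3),(0,1),(2,1)
  3 3 0 0
  0 0 0 0
  0 1 0 1
  0 0 0 0
  0 0 0 0
After step 3: ants at (1,3),(0,0),(1,1)
  4 2 0 0
  0 1 0 1
  0 0 0 0
  0 0 0 0
  0 0 0 0

4 2 0 0
0 1 0 1
0 0 0 0
0 0 0 0
0 0 0 0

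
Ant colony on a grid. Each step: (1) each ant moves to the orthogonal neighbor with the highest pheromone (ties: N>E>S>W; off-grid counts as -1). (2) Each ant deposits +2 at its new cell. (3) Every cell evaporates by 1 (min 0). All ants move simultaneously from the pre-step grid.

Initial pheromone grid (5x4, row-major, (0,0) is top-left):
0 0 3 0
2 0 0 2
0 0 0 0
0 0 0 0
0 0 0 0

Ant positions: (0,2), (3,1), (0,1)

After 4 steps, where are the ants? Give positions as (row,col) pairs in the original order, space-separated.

Step 1: ant0:(0,2)->E->(0,3) | ant1:(3,1)->N->(2,1) | ant2:(0,1)->E->(0,2)
  grid max=4 at (0,2)
Step 2: ant0:(0,3)->W->(0,2) | ant1:(2,1)->N->(1,1) | ant2:(0,2)->E->(0,3)
  grid max=5 at (0,2)
Step 3: ant0:(0,2)->E->(0,3) | ant1:(1,1)->N->(0,1) | ant2:(0,3)->W->(0,2)
  grid max=6 at (0,2)
Step 4: ant0:(0,3)->W->(0,2) | ant1:(0,1)->E->(0,2) | ant2:(0,2)->E->(0,3)
  grid max=9 at (0,2)

(0,2) (0,2) (0,3)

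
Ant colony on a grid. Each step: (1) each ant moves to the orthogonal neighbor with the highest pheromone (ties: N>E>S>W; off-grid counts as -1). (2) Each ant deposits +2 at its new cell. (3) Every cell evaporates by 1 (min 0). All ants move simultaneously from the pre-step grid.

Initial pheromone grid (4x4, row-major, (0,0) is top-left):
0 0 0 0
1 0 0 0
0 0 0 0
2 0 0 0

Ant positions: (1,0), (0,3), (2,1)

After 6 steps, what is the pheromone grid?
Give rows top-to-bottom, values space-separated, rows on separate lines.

After step 1: ants at (0,0),(1,3),(1,1)
  1 0 0 0
  0 1 0 1
  0 0 0 0
  1 0 0 0
After step 2: ants at (0,1),(0,3),(0,1)
  0 3 0 1
  0 0 0 0
  0 0 0 0
  0 0 0 0
After step 3: ants at (0,2),(1,3),(0,2)
  0 2 3 0
  0 0 0 1
  0 0 0 0
  0 0 0 0
After step 4: ants at (0,1),(0,3),(0,1)
  0 5 2 1
  0 0 0 0
  0 0 0 0
  0 0 0 0
After step 5: ants at (0,2),(0,2),(0,2)
  0 4 7 0
  0 0 0 0
  0 0 0 0
  0 0 0 0
After step 6: ants at (0,1),(0,1),(0,1)
  0 9 6 0
  0 0 0 0
  0 0 0 0
  0 0 0 0

0 9 6 0
0 0 0 0
0 0 0 0
0 0 0 0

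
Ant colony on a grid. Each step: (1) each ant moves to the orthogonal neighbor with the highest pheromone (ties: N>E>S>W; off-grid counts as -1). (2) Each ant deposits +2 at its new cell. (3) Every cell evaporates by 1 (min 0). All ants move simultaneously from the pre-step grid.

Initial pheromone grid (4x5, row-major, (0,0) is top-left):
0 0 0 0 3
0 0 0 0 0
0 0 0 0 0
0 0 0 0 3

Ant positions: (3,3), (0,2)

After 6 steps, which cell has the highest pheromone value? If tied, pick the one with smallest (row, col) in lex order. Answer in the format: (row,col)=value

Step 1: ant0:(3,3)->E->(3,4) | ant1:(0,2)->E->(0,3)
  grid max=4 at (3,4)
Step 2: ant0:(3,4)->N->(2,4) | ant1:(0,3)->E->(0,4)
  grid max=3 at (0,4)
Step 3: ant0:(2,4)->S->(3,4) | ant1:(0,4)->S->(1,4)
  grid max=4 at (3,4)
Step 4: ant0:(3,4)->N->(2,4) | ant1:(1,4)->N->(0,4)
  grid max=3 at (0,4)
Step 5: ant0:(2,4)->S->(3,4) | ant1:(0,4)->S->(1,4)
  grid max=4 at (3,4)
Step 6: ant0:(3,4)->N->(2,4) | ant1:(1,4)->N->(0,4)
  grid max=3 at (0,4)
Final grid:
  0 0 0 0 3
  0 0 0 0 0
  0 0 0 0 1
  0 0 0 0 3
Max pheromone 3 at (0,4)

Answer: (0,4)=3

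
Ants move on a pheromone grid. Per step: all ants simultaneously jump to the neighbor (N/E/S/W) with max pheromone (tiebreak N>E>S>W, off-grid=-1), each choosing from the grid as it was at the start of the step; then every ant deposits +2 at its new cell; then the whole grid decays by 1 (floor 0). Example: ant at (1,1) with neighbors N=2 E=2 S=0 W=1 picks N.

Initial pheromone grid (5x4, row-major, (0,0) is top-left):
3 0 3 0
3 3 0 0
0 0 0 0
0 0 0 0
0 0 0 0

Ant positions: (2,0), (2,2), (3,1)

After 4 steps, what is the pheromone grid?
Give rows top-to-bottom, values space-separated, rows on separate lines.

After step 1: ants at (1,0),(1,2),(2,1)
  2 0 2 0
  4 2 1 0
  0 1 0 0
  0 0 0 0
  0 0 0 0
After step 2: ants at (0,0),(0,2),(1,1)
  3 0 3 0
  3 3 0 0
  0 0 0 0
  0 0 0 0
  0 0 0 0
After step 3: ants at (1,0),(0,3),(1,0)
  2 0 2 1
  6 2 0 0
  0 0 0 0
  0 0 0 0
  0 0 0 0
After step 4: ants at (0,0),(0,2),(0,0)
  5 0 3 0
  5 1 0 0
  0 0 0 0
  0 0 0 0
  0 0 0 0

5 0 3 0
5 1 0 0
0 0 0 0
0 0 0 0
0 0 0 0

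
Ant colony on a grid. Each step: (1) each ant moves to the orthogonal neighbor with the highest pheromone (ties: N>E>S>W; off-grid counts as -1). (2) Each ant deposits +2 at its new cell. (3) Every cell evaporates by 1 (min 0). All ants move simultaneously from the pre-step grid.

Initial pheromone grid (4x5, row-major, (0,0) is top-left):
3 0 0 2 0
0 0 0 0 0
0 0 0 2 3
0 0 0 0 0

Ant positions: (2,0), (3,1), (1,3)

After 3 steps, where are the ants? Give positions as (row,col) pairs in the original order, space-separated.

Step 1: ant0:(2,0)->N->(1,0) | ant1:(3,1)->N->(2,1) | ant2:(1,3)->N->(0,3)
  grid max=3 at (0,3)
Step 2: ant0:(1,0)->N->(0,0) | ant1:(2,1)->N->(1,1) | ant2:(0,3)->E->(0,4)
  grid max=3 at (0,0)
Step 3: ant0:(0,0)->E->(0,1) | ant1:(1,1)->N->(0,1) | ant2:(0,4)->W->(0,3)
  grid max=3 at (0,1)

(0,1) (0,1) (0,3)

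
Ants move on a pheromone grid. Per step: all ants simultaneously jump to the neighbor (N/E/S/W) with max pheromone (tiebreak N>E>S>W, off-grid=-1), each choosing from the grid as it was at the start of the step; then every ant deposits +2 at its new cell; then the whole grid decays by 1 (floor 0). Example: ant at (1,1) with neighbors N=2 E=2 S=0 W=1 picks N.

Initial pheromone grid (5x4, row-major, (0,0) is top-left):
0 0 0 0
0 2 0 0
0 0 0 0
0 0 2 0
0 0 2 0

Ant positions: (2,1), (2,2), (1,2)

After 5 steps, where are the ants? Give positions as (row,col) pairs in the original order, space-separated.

Step 1: ant0:(2,1)->N->(1,1) | ant1:(2,2)->S->(3,2) | ant2:(1,2)->W->(1,1)
  grid max=5 at (1,1)
Step 2: ant0:(1,1)->N->(0,1) | ant1:(3,2)->S->(4,2) | ant2:(1,1)->N->(0,1)
  grid max=4 at (1,1)
Step 3: ant0:(0,1)->S->(1,1) | ant1:(4,2)->N->(3,2) | ant2:(0,1)->S->(1,1)
  grid max=7 at (1,1)
Step 4: ant0:(1,1)->N->(0,1) | ant1:(3,2)->S->(4,2) | ant2:(1,1)->N->(0,1)
  grid max=6 at (1,1)
Step 5: ant0:(0,1)->S->(1,1) | ant1:(4,2)->N->(3,2) | ant2:(0,1)->S->(1,1)
  grid max=9 at (1,1)

(1,1) (3,2) (1,1)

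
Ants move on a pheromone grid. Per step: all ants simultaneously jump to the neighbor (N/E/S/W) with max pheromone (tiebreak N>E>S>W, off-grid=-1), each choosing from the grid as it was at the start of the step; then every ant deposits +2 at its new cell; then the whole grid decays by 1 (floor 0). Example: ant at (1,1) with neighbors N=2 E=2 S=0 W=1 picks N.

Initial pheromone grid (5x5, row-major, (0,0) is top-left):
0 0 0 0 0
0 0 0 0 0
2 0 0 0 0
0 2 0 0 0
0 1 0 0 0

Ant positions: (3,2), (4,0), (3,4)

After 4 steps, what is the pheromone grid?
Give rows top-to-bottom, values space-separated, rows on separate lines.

After step 1: ants at (3,1),(4,1),(2,4)
  0 0 0 0 0
  0 0 0 0 0
  1 0 0 0 1
  0 3 0 0 0
  0 2 0 0 0
After step 2: ants at (4,1),(3,1),(1,4)
  0 0 0 0 0
  0 0 0 0 1
  0 0 0 0 0
  0 4 0 0 0
  0 3 0 0 0
After step 3: ants at (3,1),(4,1),(0,4)
  0 0 0 0 1
  0 0 0 0 0
  0 0 0 0 0
  0 5 0 0 0
  0 4 0 0 0
After step 4: ants at (4,1),(3,1),(1,4)
  0 0 0 0 0
  0 0 0 0 1
  0 0 0 0 0
  0 6 0 0 0
  0 5 0 0 0

0 0 0 0 0
0 0 0 0 1
0 0 0 0 0
0 6 0 0 0
0 5 0 0 0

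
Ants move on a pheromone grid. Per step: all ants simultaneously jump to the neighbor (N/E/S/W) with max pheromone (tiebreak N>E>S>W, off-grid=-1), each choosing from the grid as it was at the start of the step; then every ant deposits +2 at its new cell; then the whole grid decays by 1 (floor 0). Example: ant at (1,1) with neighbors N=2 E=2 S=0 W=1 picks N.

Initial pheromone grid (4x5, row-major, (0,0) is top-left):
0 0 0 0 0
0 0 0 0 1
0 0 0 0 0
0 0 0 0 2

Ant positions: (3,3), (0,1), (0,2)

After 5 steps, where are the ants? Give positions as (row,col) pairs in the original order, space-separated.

Step 1: ant0:(3,3)->E->(3,4) | ant1:(0,1)->E->(0,2) | ant2:(0,2)->E->(0,3)
  grid max=3 at (3,4)
Step 2: ant0:(3,4)->N->(2,4) | ant1:(0,2)->E->(0,3) | ant2:(0,3)->W->(0,2)
  grid max=2 at (0,2)
Step 3: ant0:(2,4)->S->(3,4) | ant1:(0,3)->W->(0,2) | ant2:(0,2)->E->(0,3)
  grid max=3 at (0,2)
Step 4: ant0:(3,4)->N->(2,4) | ant1:(0,2)->E->(0,3) | ant2:(0,3)->W->(0,2)
  grid max=4 at (0,2)
Step 5: ant0:(2,4)->S->(3,4) | ant1:(0,3)->W->(0,2) | ant2:(0,2)->E->(0,3)
  grid max=5 at (0,2)

(3,4) (0,2) (0,3)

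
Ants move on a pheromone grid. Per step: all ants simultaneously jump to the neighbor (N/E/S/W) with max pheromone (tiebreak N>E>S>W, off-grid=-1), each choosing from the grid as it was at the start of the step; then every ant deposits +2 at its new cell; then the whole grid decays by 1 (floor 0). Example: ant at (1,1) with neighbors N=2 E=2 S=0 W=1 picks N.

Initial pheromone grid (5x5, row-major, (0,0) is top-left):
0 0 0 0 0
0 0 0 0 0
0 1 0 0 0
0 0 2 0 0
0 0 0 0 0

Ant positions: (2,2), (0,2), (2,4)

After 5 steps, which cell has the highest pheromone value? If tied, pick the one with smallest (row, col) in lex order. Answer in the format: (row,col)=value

Answer: (1,4)=5

Derivation:
Step 1: ant0:(2,2)->S->(3,2) | ant1:(0,2)->E->(0,3) | ant2:(2,4)->N->(1,4)
  grid max=3 at (3,2)
Step 2: ant0:(3,2)->N->(2,2) | ant1:(0,3)->E->(0,4) | ant2:(1,4)->N->(0,4)
  grid max=3 at (0,4)
Step 3: ant0:(2,2)->S->(3,2) | ant1:(0,4)->S->(1,4) | ant2:(0,4)->S->(1,4)
  grid max=3 at (1,4)
Step 4: ant0:(3,2)->N->(2,2) | ant1:(1,4)->N->(0,4) | ant2:(1,4)->N->(0,4)
  grid max=5 at (0,4)
Step 5: ant0:(2,2)->S->(3,2) | ant1:(0,4)->S->(1,4) | ant2:(0,4)->S->(1,4)
  grid max=5 at (1,4)
Final grid:
  0 0 0 0 4
  0 0 0 0 5
  0 0 0 0 0
  0 0 3 0 0
  0 0 0 0 0
Max pheromone 5 at (1,4)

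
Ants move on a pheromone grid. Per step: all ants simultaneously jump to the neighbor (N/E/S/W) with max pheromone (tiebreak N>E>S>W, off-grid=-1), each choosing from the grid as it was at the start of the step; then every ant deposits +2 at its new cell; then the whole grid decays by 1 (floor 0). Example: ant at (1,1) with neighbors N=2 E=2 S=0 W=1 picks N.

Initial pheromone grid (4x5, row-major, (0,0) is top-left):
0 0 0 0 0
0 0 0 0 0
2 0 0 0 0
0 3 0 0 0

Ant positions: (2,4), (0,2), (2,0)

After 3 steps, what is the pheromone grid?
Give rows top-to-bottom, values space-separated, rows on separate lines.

After step 1: ants at (1,4),(0,3),(1,0)
  0 0 0 1 0
  1 0 0 0 1
  1 0 0 0 0
  0 2 0 0 0
After step 2: ants at (0,4),(0,4),(2,0)
  0 0 0 0 3
  0 0 0 0 0
  2 0 0 0 0
  0 1 0 0 0
After step 3: ants at (1,4),(1,4),(1,0)
  0 0 0 0 2
  1 0 0 0 3
  1 0 0 0 0
  0 0 0 0 0

0 0 0 0 2
1 0 0 0 3
1 0 0 0 0
0 0 0 0 0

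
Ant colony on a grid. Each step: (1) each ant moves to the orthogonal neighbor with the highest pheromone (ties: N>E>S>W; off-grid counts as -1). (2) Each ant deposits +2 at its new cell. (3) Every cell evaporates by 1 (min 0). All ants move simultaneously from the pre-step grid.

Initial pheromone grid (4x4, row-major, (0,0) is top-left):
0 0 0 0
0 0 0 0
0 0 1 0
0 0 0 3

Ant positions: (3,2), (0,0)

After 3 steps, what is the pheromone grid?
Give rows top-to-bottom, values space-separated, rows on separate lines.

After step 1: ants at (3,3),(0,1)
  0 1 0 0
  0 0 0 0
  0 0 0 0
  0 0 0 4
After step 2: ants at (2,3),(0,2)
  0 0 1 0
  0 0 0 0
  0 0 0 1
  0 0 0 3
After step 3: ants at (3,3),(0,3)
  0 0 0 1
  0 0 0 0
  0 0 0 0
  0 0 0 4

0 0 0 1
0 0 0 0
0 0 0 0
0 0 0 4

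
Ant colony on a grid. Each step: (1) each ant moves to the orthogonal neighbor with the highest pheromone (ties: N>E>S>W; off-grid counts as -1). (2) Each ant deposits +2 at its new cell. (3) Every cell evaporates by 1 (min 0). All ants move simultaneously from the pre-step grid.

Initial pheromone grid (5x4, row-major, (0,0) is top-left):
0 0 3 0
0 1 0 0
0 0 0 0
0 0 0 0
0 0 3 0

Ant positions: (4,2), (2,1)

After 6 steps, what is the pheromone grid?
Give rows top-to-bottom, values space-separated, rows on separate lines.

After step 1: ants at (3,2),(1,1)
  0 0 2 0
  0 2 0 0
  0 0 0 0
  0 0 1 0
  0 0 2 0
After step 2: ants at (4,2),(0,1)
  0 1 1 0
  0 1 0 0
  0 0 0 0
  0 0 0 0
  0 0 3 0
After step 3: ants at (3,2),(0,2)
  0 0 2 0
  0 0 0 0
  0 0 0 0
  0 0 1 0
  0 0 2 0
After step 4: ants at (4,2),(0,3)
  0 0 1 1
  0 0 0 0
  0 0 0 0
  0 0 0 0
  0 0 3 0
After step 5: ants at (3,2),(0,2)
  0 0 2 0
  0 0 0 0
  0 0 0 0
  0 0 1 0
  0 0 2 0
After step 6: ants at (4,2),(0,3)
  0 0 1 1
  0 0 0 0
  0 0 0 0
  0 0 0 0
  0 0 3 0

0 0 1 1
0 0 0 0
0 0 0 0
0 0 0 0
0 0 3 0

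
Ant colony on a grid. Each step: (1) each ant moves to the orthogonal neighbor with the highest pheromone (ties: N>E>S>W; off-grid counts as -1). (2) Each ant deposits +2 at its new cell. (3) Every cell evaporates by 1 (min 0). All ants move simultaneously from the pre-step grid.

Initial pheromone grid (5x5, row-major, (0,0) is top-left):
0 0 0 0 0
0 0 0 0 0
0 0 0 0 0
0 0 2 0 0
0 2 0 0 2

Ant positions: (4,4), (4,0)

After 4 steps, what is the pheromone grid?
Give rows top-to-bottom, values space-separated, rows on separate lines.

After step 1: ants at (3,4),(4,1)
  0 0 0 0 0
  0 0 0 0 0
  0 0 0 0 0
  0 0 1 0 1
  0 3 0 0 1
After step 2: ants at (4,4),(3,1)
  0 0 0 0 0
  0 0 0 0 0
  0 0 0 0 0
  0 1 0 0 0
  0 2 0 0 2
After step 3: ants at (3,4),(4,1)
  0 0 0 0 0
  0 0 0 0 0
  0 0 0 0 0
  0 0 0 0 1
  0 3 0 0 1
After step 4: ants at (4,4),(3,1)
  0 0 0 0 0
  0 0 0 0 0
  0 0 0 0 0
  0 1 0 0 0
  0 2 0 0 2

0 0 0 0 0
0 0 0 0 0
0 0 0 0 0
0 1 0 0 0
0 2 0 0 2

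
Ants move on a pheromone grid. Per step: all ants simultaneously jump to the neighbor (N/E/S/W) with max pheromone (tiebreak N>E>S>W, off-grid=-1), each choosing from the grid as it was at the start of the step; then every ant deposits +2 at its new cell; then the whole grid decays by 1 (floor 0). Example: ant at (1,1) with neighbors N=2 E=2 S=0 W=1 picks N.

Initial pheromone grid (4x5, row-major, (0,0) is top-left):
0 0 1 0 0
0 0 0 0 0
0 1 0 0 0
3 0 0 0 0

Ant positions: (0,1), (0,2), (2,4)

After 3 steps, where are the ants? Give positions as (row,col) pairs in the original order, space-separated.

Step 1: ant0:(0,1)->E->(0,2) | ant1:(0,2)->E->(0,3) | ant2:(2,4)->N->(1,4)
  grid max=2 at (0,2)
Step 2: ant0:(0,2)->E->(0,3) | ant1:(0,3)->W->(0,2) | ant2:(1,4)->N->(0,4)
  grid max=3 at (0,2)
Step 3: ant0:(0,3)->W->(0,2) | ant1:(0,2)->E->(0,3) | ant2:(0,4)->W->(0,3)
  grid max=5 at (0,3)

(0,2) (0,3) (0,3)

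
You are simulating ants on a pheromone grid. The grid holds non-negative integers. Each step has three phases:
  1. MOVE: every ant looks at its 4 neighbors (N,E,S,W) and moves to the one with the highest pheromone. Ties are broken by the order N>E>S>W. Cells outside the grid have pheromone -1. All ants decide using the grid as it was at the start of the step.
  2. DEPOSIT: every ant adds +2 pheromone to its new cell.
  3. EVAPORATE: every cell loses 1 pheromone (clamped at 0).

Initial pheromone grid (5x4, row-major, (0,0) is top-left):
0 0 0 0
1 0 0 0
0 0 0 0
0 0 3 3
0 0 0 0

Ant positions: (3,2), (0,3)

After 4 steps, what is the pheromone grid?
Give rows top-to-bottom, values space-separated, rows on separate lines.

After step 1: ants at (3,3),(1,3)
  0 0 0 0
  0 0 0 1
  0 0 0 0
  0 0 2 4
  0 0 0 0
After step 2: ants at (3,2),(0,3)
  0 0 0 1
  0 0 0 0
  0 0 0 0
  0 0 3 3
  0 0 0 0
After step 3: ants at (3,3),(1,3)
  0 0 0 0
  0 0 0 1
  0 0 0 0
  0 0 2 4
  0 0 0 0
After step 4: ants at (3,2),(0,3)
  0 0 0 1
  0 0 0 0
  0 0 0 0
  0 0 3 3
  0 0 0 0

0 0 0 1
0 0 0 0
0 0 0 0
0 0 3 3
0 0 0 0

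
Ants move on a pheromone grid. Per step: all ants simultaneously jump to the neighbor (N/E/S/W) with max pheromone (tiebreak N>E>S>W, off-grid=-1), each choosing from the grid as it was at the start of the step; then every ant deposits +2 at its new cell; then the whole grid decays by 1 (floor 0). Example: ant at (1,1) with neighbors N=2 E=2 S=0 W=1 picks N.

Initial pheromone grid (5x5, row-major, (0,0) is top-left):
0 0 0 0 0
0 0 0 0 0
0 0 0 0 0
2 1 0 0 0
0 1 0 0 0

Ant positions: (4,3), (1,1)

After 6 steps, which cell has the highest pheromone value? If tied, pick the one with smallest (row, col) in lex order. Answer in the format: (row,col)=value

Step 1: ant0:(4,3)->N->(3,3) | ant1:(1,1)->N->(0,1)
  grid max=1 at (0,1)
Step 2: ant0:(3,3)->N->(2,3) | ant1:(0,1)->E->(0,2)
  grid max=1 at (0,2)
Step 3: ant0:(2,3)->N->(1,3) | ant1:(0,2)->E->(0,3)
  grid max=1 at (0,3)
Step 4: ant0:(1,3)->N->(0,3) | ant1:(0,3)->S->(1,3)
  grid max=2 at (0,3)
Step 5: ant0:(0,3)->S->(1,3) | ant1:(1,3)->N->(0,3)
  grid max=3 at (0,3)
Step 6: ant0:(1,3)->N->(0,3) | ant1:(0,3)->S->(1,3)
  grid max=4 at (0,3)
Final grid:
  0 0 0 4 0
  0 0 0 4 0
  0 0 0 0 0
  0 0 0 0 0
  0 0 0 0 0
Max pheromone 4 at (0,3)

Answer: (0,3)=4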